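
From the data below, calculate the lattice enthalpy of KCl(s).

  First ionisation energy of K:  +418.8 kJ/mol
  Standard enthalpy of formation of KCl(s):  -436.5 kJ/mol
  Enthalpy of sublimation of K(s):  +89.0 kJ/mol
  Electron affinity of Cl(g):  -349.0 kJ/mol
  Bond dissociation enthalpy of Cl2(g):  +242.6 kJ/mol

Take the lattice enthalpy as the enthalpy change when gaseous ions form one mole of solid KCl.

U = -716.6 kJ/mol

ΔHf° = 1·ΔHsub + 1·(ΣIE) + 1/2·D(Cl2) + 1·EA + U
-436.5 = 1·(+89.0) + 1·(+418.8) + 1/2·(+242.6) + 1·(-349.0) + U
U = -436.5 − (+280.1) = -716.6 kJ/mol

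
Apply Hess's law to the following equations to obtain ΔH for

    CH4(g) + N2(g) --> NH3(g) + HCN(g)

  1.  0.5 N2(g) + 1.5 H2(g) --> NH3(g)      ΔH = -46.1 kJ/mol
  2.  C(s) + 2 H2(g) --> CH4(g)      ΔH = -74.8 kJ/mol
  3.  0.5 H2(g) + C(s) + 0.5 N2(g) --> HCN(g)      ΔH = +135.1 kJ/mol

ΔH = 163.8 kJ/mol

eq. 1 as written: -46.1 kJ/mol
eq. 2 reversed: +74.8 kJ/mol
eq. 3 as written: +135.1 kJ/mol
By Hess's law, ΔH = (-46.1) + (+74.8) + (+135.1) = 163.8 kJ/mol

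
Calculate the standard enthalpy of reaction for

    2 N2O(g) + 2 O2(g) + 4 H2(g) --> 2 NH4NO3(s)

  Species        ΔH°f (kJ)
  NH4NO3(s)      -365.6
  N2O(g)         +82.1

ΔHrxn = -895.4 kJ

Products: 2·(-365.6) = -731.2
Reactants: 2·(+82.1) + 2·(+0.0) + 4·(+0.0) = +164.2
ΔHrxn = (-731.2) − (+164.2) = -895.4 kJ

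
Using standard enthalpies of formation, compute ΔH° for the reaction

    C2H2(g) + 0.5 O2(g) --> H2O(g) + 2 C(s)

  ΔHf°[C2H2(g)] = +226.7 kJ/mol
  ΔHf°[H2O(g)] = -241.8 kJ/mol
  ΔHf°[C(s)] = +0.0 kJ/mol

Products: 1·(-241.8) + 2·(+0.0) = -241.8
Reactants: 1·(+226.7) + 1/2·(+0.0) = +226.7
ΔH° = (-241.8) − (+226.7) = -468.5 kJ/mol

ΔH° = -468.5 kJ/mol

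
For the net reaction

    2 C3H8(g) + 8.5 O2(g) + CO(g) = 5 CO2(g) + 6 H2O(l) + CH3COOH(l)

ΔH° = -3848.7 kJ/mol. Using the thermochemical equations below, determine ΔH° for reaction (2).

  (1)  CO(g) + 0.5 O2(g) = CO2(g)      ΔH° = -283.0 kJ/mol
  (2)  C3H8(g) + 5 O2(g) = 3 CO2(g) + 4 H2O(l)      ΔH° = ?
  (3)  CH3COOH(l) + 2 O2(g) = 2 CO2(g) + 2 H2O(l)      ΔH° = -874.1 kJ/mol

ΔH° = -2219.9 kJ/mol

(1) as written (CO(g) already on the reactant side): -283.0 kJ/mol
(2) × 2 (scale by 2 for the 2 C3H8(g)): contributes 2·x
(3) reversed (CH3COOH(l) must end up as a product): +874.1 kJ/mol
-3848.7 = (-283.0) + (+874.1) + 2·x
x = (-3848.7 − (+591.1)) / (2) = -2219.9 kJ/mol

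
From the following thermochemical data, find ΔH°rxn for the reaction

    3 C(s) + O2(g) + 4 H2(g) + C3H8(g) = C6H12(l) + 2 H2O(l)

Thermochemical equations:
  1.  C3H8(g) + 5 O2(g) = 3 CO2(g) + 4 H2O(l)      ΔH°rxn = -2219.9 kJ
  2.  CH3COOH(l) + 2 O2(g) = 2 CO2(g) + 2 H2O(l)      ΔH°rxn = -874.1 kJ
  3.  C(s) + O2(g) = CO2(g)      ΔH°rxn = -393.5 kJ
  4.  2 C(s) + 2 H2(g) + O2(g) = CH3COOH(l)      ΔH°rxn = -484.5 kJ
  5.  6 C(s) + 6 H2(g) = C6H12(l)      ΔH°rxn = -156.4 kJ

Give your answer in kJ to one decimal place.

eq. 1 as written: -2219.9 kJ
eq. 2 reversed: +874.1 kJ
eq. 3 reversed: +393.5 kJ
eq. 4 reversed: +484.5 kJ
eq. 5 as written: -156.4 kJ
By Hess's law, ΔH°rxn = (-2219.9) + (+874.1) + (+393.5) + (+484.5) + (-156.4) = -624.2 kJ

ΔH°rxn = -624.2 kJ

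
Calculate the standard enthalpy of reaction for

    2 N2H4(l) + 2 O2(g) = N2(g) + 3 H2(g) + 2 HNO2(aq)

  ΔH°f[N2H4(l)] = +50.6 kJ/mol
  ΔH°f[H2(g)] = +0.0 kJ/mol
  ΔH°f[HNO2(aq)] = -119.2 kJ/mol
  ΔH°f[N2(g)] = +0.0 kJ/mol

Products: 1·(+0.0) + 3·(+0.0) + 2·(-119.2) = -238.4
Reactants: 2·(+50.6) + 2·(+0.0) = +101.2
ΔH°rxn = (-238.4) − (+101.2) = -339.6 kJ/mol

ΔH°rxn = -339.6 kJ/mol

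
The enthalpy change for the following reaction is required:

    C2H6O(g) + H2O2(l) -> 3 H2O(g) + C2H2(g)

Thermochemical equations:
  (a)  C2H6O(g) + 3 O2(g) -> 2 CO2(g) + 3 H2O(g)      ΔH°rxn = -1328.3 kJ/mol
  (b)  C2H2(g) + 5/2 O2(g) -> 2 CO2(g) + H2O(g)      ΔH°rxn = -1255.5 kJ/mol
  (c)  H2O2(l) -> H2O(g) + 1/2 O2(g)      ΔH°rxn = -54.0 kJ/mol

(a) as written (C2H6O(g) already on the reactant side): -1328.3 kJ/mol
(b) reversed (C2H2(g) must end up as a product): +1255.5 kJ/mol
(c) as written (H2O2(l) already on the reactant side): -54.0 kJ/mol
Combining the equations, ΔH°rxn = (-1328.3) + (+1255.5) + (-54.0) = -126.8 kJ/mol

ΔH°rxn = -126.8 kJ/mol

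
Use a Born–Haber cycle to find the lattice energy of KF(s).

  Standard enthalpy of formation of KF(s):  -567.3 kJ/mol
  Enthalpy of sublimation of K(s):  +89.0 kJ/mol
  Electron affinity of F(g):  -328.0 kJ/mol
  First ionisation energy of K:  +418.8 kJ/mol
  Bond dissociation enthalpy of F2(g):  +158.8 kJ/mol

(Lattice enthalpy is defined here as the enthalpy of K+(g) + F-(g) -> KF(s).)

ΔHf° = 1·ΔHsub + 1·(ΣIE) + 1/2·D(F2) + 1·EA + U
-567.3 = 1·(+89.0) + 1·(+418.8) + 1/2·(+158.8) + 1·(-328.0) + U
U = -567.3 − (+259.2) = -826.5 kJ/mol

U = -826.5 kJ/mol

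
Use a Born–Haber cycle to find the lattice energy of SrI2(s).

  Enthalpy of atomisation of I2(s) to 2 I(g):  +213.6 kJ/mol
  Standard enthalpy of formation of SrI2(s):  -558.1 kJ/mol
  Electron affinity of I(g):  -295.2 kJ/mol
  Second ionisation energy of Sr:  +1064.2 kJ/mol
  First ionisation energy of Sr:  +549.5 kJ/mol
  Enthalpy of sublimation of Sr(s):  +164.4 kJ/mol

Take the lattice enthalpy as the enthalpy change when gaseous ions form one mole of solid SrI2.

U = -1959.4 kJ/mol

ΔHf° = 1·ΔHsub + 1·(ΣIE) + 1·D(I2) + 2·EA + U
-558.1 = 1·(+164.4) + 1·(+1613.7) + 1·(+213.6) + 2·(-295.2) + U
U = -558.1 − (+1401.3) = -1959.4 kJ/mol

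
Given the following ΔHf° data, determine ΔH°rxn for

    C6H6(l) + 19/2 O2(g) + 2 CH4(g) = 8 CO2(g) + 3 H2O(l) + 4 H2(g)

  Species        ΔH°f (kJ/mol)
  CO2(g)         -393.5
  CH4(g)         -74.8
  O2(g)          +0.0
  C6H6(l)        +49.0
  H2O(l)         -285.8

ΔH°rxn = Σ nΔHf°(products) − Σ nΔHf°(reactants).
Products: 8·(-393.5) + 3·(-285.8) + 4·(+0.0) = -4005.4
Reactants: 1·(+49.0) + 19/2·(+0.0) + 2·(-74.8) = -100.6
ΔH°rxn = (-4005.4) − (-100.6) = -3904.8 kJ/mol

ΔH°rxn = -3904.8 kJ/mol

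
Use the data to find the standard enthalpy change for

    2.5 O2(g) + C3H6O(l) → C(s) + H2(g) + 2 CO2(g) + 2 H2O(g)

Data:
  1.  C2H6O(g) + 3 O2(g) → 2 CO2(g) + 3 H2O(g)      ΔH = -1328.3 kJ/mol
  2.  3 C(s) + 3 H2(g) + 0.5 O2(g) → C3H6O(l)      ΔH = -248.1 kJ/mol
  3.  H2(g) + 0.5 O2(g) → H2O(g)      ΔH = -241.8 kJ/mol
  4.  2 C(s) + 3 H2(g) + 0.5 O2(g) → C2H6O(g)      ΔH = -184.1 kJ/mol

ΔH = -1022.5 kJ/mol

eq. 1 as written: -1328.3 kJ/mol
eq. 2 reversed: +248.1 kJ/mol
eq. 3 reversed: +241.8 kJ/mol
eq. 4 as written: -184.1 kJ/mol
Summing the manipulated equations, ΔH = (-1328.3) + (+248.1) + (+241.8) + (-184.1) = -1022.5 kJ/mol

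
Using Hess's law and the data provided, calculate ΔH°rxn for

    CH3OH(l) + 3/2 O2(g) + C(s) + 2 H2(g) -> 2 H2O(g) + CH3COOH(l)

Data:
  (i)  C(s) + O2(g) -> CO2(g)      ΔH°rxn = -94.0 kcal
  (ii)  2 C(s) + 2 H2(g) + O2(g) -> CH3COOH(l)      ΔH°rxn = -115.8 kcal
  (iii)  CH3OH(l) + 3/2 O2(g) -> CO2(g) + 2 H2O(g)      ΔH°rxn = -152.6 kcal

(i) reversed: +94.0 kcal
(ii) as written: -115.8 kcal
(iii) as written: -152.6 kcal
By Hess's law, ΔH°rxn = (+94.0) + (-115.8) + (-152.6) = -174.4 kcal

ΔH°rxn = -174.4 kcal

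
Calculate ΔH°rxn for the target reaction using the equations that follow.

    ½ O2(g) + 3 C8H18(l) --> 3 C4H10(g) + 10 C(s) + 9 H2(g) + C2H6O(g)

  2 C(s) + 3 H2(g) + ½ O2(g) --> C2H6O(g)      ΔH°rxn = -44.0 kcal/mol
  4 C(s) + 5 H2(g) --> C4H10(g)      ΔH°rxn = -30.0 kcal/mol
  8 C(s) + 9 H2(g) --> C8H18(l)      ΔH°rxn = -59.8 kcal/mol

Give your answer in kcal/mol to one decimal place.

equation 1 as written: -44.0 kcal/mol
equation 2 × 3: (3)·(-30.0) = -90.0 kcal/mol
equation 3 reversed and × 3: (-3)·(-59.8) = +179.4 kcal/mol
By Hess's law, ΔH°rxn = (1)·(-44.0) + (3)·(-30.0) + (-3)·(-59.8) = 45.4 kcal/mol

ΔH°rxn = 45.4 kcal/mol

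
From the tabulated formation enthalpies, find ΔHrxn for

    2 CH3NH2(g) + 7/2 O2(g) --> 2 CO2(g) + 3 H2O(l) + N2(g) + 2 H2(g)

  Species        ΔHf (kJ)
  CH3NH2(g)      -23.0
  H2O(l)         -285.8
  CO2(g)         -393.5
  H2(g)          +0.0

ΔH°rxn = Σ nΔHf°(products) − Σ nΔHf°(reactants).
Products: 2·(-393.5) + 3·(-285.8) + 1·(+0.0) + 2·(+0.0) = -1644.4
Reactants: 2·(-23.0) + 7/2·(+0.0) = -46.0
ΔHrxn = (-1644.4) − (-46.0) = -1598.4 kJ

ΔHrxn = -1598.4 kJ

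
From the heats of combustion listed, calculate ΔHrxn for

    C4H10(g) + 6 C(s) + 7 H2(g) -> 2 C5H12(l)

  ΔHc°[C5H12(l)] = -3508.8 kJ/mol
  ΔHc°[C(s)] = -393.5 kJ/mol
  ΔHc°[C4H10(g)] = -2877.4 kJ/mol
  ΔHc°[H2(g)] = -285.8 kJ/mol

Using ΔH = Σ nΔHc°(reactants) − Σ nΔHc°(products):
= [1·(-2877.4) + 6·(-393.5) + 7·(-285.8)] − [2·(-3508.8)]
= -221.4 kJ/mol

ΔHrxn = -221.4 kJ/mol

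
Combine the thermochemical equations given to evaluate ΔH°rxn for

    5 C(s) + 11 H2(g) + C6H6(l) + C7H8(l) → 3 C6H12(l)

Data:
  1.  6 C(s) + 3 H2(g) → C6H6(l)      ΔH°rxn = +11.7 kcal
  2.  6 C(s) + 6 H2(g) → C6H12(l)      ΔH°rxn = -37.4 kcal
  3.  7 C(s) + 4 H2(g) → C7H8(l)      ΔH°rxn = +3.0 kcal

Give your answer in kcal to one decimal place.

eq. 1 reversed: -11.7 kcal
eq. 2 × 3: (3)·(-37.4) = -112.2 kcal
eq. 3 reversed: -3.0 kcal
ΔH°rxn = (-11.7) + (-112.2) + (-3.0) = -126.9 kcal

ΔH°rxn = -126.9 kcal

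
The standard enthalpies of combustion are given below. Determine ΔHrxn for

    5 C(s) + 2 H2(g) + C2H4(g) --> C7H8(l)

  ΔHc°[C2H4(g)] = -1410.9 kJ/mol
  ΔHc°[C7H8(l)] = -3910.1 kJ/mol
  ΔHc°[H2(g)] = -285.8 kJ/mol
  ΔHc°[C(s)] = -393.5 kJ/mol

Using ΔH = Σ nΔHc°(reactants) − Σ nΔHc°(products):
= [5·(-393.5) + 2·(-285.8) + 1·(-1410.9)] − [1·(-3910.1)]
= -39.9 kJ/mol

ΔHrxn = -39.9 kJ/mol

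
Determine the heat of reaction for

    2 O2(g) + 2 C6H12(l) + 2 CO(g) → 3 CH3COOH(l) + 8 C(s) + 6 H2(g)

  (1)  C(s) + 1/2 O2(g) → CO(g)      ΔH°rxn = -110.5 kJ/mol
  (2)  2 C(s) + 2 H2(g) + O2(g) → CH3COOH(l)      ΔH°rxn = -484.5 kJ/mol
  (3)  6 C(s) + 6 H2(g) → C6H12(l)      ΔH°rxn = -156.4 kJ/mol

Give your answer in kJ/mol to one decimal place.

(1) reversed and × 2: (-2)·(-110.5) = +221.0 kJ/mol
(2) × 3: (3)·(-484.5) = -1453.5 kJ/mol
(3) reversed and × 2: (-2)·(-156.4) = +312.8 kJ/mol
Summing the manipulated equations, ΔH°rxn = (-2)·(-110.5) + (3)·(-484.5) + (-2)·(-156.4) = -919.7 kJ/mol

ΔH°rxn = -919.7 kJ/mol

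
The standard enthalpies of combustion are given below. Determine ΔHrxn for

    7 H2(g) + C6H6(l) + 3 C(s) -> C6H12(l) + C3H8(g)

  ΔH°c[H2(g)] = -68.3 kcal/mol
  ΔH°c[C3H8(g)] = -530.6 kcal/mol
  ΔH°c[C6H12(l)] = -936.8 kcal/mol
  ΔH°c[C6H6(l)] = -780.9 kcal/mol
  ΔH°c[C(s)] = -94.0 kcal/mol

ΔHrxn = -73.6 kcal/mol

With combustion enthalpies, reactants minus products:
= [7·(-68.3) + 1·(-780.9) + 3·(-94.0)] − [1·(-936.8) + 1·(-530.6)]
= -73.6 kcal/mol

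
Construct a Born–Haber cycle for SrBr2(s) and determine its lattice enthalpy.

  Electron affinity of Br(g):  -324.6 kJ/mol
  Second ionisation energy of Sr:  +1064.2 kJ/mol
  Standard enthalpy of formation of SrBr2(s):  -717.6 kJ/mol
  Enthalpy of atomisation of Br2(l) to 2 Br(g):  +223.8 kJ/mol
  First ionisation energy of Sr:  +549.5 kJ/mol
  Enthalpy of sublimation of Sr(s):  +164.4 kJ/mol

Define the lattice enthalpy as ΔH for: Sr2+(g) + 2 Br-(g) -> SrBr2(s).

U = -2070.3 kJ/mol

ΔHf° = 1·ΔHsub + 1·(ΣIE) + 1·D(Br2) + 2·EA + U
-717.6 = 1·(+164.4) + 1·(+1613.7) + 1·(+223.8) + 2·(-324.6) + U
U = -717.6 − (+1352.7) = -2070.3 kJ/mol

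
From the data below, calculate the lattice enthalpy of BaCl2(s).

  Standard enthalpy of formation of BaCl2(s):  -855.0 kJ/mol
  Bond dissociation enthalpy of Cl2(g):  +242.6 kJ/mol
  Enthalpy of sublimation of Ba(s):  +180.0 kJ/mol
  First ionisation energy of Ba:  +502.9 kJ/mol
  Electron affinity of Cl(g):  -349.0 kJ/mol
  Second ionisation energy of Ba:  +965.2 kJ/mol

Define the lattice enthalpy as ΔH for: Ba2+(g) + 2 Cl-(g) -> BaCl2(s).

ΔHf° = 1·ΔHsub + 1·(ΣIE) + 1·D(Cl2) + 2·EA + U
-855.0 = 1·(+180.0) + 1·(+1468.1) + 1·(+242.6) + 2·(-349.0) + U
U = -855.0 − (+1192.7) = -2047.7 kJ/mol

U = -2047.7 kJ/mol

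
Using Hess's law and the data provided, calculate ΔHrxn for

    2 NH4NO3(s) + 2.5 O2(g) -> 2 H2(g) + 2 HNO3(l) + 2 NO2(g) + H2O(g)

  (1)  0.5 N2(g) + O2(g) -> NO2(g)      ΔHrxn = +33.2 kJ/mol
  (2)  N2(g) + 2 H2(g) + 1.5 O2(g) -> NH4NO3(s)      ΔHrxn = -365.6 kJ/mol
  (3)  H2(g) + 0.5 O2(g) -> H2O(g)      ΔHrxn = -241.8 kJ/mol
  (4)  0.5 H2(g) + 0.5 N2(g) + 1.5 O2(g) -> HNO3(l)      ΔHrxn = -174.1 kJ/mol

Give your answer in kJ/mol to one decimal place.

(1) × 2 (scale by 2 for the 2 NO2(g)): (2)·(+33.2) = +66.4 kJ/mol
(2) reversed and × 2 (reverse to put NH4NO3(s) on the reactant side; scale by 2 for the 2 NH4NO3(s)): (-2)·(-365.6) = +731.2 kJ/mol
(3) as written (H2O(g) already on the product side): -241.8 kJ/mol
(4) × 2 (scale by 2 for the 2 HNO3(l)): (2)·(-174.1) = -348.2 kJ/mol
ΔHrxn = (2)·(+33.2) + (-2)·(-365.6) + (1)·(-241.8) + (2)·(-174.1) = 207.6 kJ/mol

ΔHrxn = 207.6 kJ/mol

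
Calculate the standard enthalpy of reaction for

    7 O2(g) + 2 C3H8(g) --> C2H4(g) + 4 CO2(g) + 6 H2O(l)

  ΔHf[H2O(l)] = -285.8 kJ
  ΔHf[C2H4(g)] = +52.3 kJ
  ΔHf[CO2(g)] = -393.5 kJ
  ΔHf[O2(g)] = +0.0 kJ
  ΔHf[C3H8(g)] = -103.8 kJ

Products: 1·(+52.3) + 4·(-393.5) + 6·(-285.8) = -3236.5
Reactants: 7·(+0.0) + 2·(-103.8) = -207.6
ΔH_rxn = (-3236.5) − (-207.6) = -3028.9 kJ

ΔH_rxn = -3028.9 kJ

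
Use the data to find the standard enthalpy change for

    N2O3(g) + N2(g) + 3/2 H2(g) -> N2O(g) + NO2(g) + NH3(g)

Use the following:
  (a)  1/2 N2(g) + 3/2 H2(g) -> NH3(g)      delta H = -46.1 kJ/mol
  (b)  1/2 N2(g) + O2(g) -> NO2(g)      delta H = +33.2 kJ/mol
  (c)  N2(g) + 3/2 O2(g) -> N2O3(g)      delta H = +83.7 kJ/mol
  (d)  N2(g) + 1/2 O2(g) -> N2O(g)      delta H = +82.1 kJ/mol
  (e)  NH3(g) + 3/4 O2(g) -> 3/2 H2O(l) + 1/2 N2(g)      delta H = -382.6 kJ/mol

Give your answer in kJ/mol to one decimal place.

(a) as written: -46.1 kJ/mol
(b) as written: +33.2 kJ/mol
(c) reversed: -83.7 kJ/mol
(d) as written: +82.1 kJ/mol
(e): not needed.
delta H = (1)·(-46.1) + (1)·(+33.2) + (-1)·(+83.7) + (1)·(+82.1) = -14.5 kJ/mol

delta H = -14.5 kJ/mol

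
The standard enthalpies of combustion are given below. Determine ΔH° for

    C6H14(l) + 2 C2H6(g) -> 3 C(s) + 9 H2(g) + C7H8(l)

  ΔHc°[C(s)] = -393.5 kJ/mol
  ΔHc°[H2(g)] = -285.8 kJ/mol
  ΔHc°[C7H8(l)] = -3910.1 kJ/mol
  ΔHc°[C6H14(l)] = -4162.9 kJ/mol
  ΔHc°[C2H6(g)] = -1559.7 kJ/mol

Using ΔH = Σ nΔHc°(reactants) − Σ nΔHc°(products):
= [1·(-4162.9) + 2·(-1559.7)] − [3·(-393.5) + 9·(-285.8) + 1·(-3910.1)]
= 380.5 kJ/mol

ΔH° = 380.5 kJ/mol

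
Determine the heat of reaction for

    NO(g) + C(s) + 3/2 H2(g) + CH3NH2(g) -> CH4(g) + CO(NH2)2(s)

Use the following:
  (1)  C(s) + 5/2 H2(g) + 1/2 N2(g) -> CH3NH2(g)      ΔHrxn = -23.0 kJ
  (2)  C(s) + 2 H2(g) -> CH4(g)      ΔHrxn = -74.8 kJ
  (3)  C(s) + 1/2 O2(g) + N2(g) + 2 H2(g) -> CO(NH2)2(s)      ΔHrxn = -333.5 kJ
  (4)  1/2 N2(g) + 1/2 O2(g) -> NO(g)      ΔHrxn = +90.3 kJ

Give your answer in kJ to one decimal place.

(1) reversed: +23.0 kJ
(2) as written: -74.8 kJ
(3) as written: -333.5 kJ
(4) reversed: -90.3 kJ
ΔHrxn = (-1)·(-23.0) + (1)·(-74.8) + (1)·(-333.5) + (-1)·(+90.3) = -475.6 kJ

ΔHrxn = -475.6 kJ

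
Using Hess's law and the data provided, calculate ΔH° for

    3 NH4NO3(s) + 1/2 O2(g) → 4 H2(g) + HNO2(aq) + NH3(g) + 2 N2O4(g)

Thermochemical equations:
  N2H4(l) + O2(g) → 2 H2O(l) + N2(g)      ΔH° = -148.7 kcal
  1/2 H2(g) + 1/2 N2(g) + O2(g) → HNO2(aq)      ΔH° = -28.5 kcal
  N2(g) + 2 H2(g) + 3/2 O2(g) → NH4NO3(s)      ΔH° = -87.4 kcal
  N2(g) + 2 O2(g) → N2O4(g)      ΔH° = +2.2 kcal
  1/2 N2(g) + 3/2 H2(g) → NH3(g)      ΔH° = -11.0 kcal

ΔH° = 227.1 kcal

equation 1: not needed (H2O(l) appears nowhere else).
equation 2 as written (HNO2(aq) already on the product side): -28.5 kcal
equation 3 reversed and × 3 (reverse to put NH4NO3(s) on the reactant side; scale by 3 for the 3 NH4NO3(s)): (-3)·(-87.4) = +262.2 kcal
equation 4 × 2 (×2 to match 2 N2O4(g) in the target): (2)·(+2.2) = +4.4 kcal
equation 5 as written (NH3(g) already on the product side): -11.0 kcal
ΔH° = (1)·(-28.5) + (-3)·(-87.4) + (2)·(+2.2) + (1)·(-11.0) = 227.1 kcal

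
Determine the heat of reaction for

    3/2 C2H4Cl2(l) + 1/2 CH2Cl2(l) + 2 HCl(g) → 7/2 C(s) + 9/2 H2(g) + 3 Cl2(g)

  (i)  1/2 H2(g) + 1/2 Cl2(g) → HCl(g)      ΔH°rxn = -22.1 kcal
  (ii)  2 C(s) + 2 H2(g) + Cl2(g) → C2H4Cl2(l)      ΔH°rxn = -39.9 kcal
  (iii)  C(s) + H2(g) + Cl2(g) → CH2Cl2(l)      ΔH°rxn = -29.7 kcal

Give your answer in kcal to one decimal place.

(i) reversed and × 2: (-2)·(-22.1) = +44.2 kcal
(ii) reversed and × 3/2: (-3/2)·(-39.9) = +59.85 kcal
(iii) reversed and × 1/2: (-1/2)·(-29.7) = +14.85 kcal
ΔH°rxn = (+44.2) + (+59.85) + (+14.85) = 118.9 kcal

ΔH°rxn = 118.9 kcal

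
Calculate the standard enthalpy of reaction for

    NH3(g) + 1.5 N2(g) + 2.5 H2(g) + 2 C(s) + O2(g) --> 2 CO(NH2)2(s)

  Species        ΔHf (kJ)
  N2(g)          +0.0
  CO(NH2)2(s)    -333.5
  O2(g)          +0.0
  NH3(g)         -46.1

ΔH° = -620.9 kJ

Products: 2·(-333.5) = -667.0
Reactants: 1·(-46.1) + 3/2·(+0.0) + 5/2·(+0.0) + 2·(+0.0) + 1·(+0.0) = -46.1
ΔH° = (-667.0) − (-46.1) = -620.9 kJ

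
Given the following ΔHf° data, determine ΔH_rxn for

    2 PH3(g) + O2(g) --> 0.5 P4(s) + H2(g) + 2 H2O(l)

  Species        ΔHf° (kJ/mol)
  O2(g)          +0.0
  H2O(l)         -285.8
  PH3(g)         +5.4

ΔH_rxn = -582.4 kJ/mol

Products: 1/2·(+0.0) + 1·(+0.0) + 2·(-285.8) = -571.6
Reactants: 2·(+5.4) + 1·(+0.0) = +10.8
ΔH_rxn = (-571.6) − (+10.8) = -582.4 kJ/mol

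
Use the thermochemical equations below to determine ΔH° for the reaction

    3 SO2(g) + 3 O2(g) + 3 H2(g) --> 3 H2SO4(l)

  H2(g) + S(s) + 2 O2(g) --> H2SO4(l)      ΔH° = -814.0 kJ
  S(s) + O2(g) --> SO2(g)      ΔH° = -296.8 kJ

ΔH° = -1551.6 kJ

equation 1 × 3: (3)·(-814.0) = -2442.0 kJ
equation 2 reversed and × 3: (-3)·(-296.8) = +890.4 kJ
Summing the manipulated equations, ΔH° = (-2442.0) + (+890.4) = -1551.6 kJ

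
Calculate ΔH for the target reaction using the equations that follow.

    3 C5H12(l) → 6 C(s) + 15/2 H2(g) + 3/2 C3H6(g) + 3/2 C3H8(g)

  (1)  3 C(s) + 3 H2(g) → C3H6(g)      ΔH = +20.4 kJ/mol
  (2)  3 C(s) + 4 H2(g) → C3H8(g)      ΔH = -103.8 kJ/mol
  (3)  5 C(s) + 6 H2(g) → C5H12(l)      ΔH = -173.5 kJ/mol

(1) × 3/2 (×3/2 to match 3/2 C3H6(g) in the target): (3/2)·(+20.4) = +30.6 kJ/mol
(2) × 3/2 (scale by 3/2 for the 3/2 C3H8(g)): (3/2)·(-103.8) = -155.7 kJ/mol
(3) reversed and × 3 (reverse to put C5H12(l) on the reactant side; scale by 3 for the 3 C5H12(l)): (-3)·(-173.5) = +520.5 kJ/mol
By Hess's law, ΔH = (+30.6) + (-155.7) + (+520.5) = 395.4 kJ/mol

ΔH = 395.4 kJ/mol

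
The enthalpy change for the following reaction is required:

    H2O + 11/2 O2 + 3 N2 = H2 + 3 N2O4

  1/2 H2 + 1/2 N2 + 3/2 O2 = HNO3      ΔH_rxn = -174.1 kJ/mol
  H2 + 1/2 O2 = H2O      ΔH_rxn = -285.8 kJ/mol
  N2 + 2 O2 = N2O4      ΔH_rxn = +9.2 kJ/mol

equation 1: not needed.
equation 2 reversed: +285.8 kJ/mol
equation 3 × 3: (3)·(+9.2) = +27.6 kJ/mol
Summing the manipulated equations, ΔH_rxn = (-1)·(-285.8) + (3)·(+9.2) = 313.4 kJ/mol

ΔH_rxn = 313.4 kJ/mol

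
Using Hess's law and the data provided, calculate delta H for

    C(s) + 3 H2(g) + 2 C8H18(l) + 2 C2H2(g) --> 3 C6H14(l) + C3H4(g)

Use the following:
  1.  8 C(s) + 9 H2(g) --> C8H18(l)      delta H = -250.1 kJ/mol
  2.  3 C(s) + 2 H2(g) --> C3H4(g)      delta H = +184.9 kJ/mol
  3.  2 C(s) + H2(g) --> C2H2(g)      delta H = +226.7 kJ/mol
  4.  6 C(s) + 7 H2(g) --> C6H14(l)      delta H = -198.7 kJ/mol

eq. 1 reversed and × 2 (C8H18(l) must end up as a reactant; scale by 2 for the 2 C8H18(l)): (-2)·(-250.1) = +500.2 kJ/mol
eq. 2 as written (C3H4(g) already on the product side): +184.9 kJ/mol
eq. 3 reversed and × 2 (reverse to put C2H2(g) on the reactant side; scale by 2 for the 2 C2H2(g)): (-2)·(+226.7) = -453.4 kJ/mol
eq. 4 × 3 (scale by 3 for the 3 C6H14(l)): (3)·(-198.7) = -596.1 kJ/mol
delta H = (+500.2) + (+184.9) + (-453.4) + (-596.1) = -364.4 kJ/mol

delta H = -364.4 kJ/mol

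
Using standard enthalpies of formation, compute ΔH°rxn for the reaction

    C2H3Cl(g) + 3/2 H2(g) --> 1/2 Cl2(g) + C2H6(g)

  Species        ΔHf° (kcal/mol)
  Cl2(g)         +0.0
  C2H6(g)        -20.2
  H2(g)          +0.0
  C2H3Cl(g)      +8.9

ΔH°rxn = -29.1 kcal/mol

Products: 1/2·(+0.0) + 1·(-20.2) = -20.2
Reactants: 1·(+8.9) + 3/2·(+0.0) = +8.9
ΔH°rxn = (-20.2) − (+8.9) = -29.1 kcal/mol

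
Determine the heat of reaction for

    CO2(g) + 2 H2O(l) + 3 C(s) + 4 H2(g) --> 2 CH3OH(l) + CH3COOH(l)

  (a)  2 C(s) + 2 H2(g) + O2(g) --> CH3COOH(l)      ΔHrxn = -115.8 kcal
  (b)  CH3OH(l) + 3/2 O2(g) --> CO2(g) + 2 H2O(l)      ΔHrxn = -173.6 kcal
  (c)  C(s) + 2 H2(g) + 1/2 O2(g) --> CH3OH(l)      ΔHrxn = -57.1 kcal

ΔHrxn = 0.7 kcal

(a) as written: -115.8 kcal
(b) reversed: +173.6 kcal
(c) as written: -57.1 kcal
Combining the equations, ΔHrxn = (1)·(-115.8) + (-1)·(-173.6) + (1)·(-57.1) = 0.7 kcal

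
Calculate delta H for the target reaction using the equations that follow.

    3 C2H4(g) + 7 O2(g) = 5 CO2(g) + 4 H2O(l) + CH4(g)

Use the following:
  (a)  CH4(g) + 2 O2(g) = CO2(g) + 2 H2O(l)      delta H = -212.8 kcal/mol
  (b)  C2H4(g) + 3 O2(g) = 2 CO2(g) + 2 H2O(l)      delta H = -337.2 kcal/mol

(a) reversed: +212.8 kcal/mol
(b) × 3: (3)·(-337.2) = -1011.6 kcal/mol
Since enthalpy is a state function, delta H = (-1)·(-212.8) + (3)·(-337.2) = -798.8 kcal/mol

delta H = -798.8 kcal/mol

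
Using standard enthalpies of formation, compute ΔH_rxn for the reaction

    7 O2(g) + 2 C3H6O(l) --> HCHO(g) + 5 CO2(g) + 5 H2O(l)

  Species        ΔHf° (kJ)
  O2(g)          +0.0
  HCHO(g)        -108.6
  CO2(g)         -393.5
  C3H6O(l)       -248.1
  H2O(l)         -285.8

Products: 1·(-108.6) + 5·(-393.5) + 5·(-285.8) = -3505.1
Reactants: 7·(+0.0) + 2·(-248.1) = -496.2
ΔH_rxn = (-3505.1) − (-496.2) = -3008.9 kJ

ΔH_rxn = -3008.9 kJ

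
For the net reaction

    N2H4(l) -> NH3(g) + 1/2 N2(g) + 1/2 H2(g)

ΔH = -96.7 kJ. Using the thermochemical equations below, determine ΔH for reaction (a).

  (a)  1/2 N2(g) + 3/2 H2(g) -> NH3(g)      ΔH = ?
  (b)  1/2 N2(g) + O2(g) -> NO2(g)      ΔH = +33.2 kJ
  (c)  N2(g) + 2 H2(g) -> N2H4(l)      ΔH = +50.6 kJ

(a) as written (NH3(g) already on the product side): contributes x
(b): not needed (NO2(g) appears nowhere else).
(c) reversed (reverse to put N2H4(l) on the reactant side): -50.6 kJ
-96.7 = (-50.6) + x
x = (-96.7 − (-50.6)) / (1) = -46.1 kJ

ΔH = -46.1 kJ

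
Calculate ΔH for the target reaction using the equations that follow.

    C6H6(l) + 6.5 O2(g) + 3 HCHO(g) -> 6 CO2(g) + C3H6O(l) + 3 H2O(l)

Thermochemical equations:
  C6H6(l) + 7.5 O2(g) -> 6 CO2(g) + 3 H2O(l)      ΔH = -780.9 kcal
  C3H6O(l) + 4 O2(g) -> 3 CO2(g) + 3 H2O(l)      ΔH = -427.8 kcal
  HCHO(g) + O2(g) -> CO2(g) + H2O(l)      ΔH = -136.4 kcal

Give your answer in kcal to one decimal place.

equation 1 as written (C6H6(l) already on the reactant side): -780.9 kcal
equation 2 reversed (C3H6O(l) must end up as a product): +427.8 kcal
equation 3 × 3 (scale by 3 for the 3 HCHO(g)): (3)·(-136.4) = -409.2 kcal
Combining the equations, ΔH = (-780.9) + (+427.8) + (-409.2) = -762.3 kcal

ΔH = -762.3 kcal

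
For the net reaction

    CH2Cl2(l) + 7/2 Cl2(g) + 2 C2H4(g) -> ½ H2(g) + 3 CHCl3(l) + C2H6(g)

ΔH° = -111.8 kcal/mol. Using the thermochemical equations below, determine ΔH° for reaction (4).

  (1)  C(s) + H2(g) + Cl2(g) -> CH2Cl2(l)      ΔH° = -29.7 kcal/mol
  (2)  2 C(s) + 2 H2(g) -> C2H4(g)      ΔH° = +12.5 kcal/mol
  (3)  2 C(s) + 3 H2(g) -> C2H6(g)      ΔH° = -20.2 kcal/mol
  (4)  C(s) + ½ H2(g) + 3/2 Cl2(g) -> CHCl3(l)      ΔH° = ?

ΔH° = -32.1 kcal/mol

(1) reversed: +29.7 kcal/mol
(2) reversed and × 2: (-2)·(+12.5) = -25.0 kcal/mol
(3) as written: -20.2 kcal/mol
(4) × 3: contributes 3·x
-111.8 = (+29.7) + (-25.0) + (-20.2) + 3·x
x = (-111.8 − (-15.5)) / (3) = -32.1 kcal/mol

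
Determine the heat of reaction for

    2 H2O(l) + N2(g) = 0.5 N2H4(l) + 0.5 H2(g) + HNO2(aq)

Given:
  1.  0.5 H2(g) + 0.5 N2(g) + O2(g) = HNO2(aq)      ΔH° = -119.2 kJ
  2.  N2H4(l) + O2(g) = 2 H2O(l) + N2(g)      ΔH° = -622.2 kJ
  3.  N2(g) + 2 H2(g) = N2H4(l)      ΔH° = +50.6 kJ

eq. 1 as written: -119.2 kJ
eq. 2 reversed: +622.2 kJ
eq. 3 reversed and × 1/2: (-1/2)·(+50.6) = -25.3 kJ
Summing the manipulated equations, ΔH° = (-119.2) + (+622.2) + (-25.3) = 477.7 kJ

ΔH° = 477.7 kJ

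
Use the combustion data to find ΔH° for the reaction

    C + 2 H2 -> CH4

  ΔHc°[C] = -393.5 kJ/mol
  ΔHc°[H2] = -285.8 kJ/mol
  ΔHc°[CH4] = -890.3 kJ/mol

ΔH° = -74.8 kJ/mol

With combustion enthalpies, reactants minus products:
= [1·(-393.5) + 2·(-285.8)] − [1·(-890.3)]
= -74.8 kJ/mol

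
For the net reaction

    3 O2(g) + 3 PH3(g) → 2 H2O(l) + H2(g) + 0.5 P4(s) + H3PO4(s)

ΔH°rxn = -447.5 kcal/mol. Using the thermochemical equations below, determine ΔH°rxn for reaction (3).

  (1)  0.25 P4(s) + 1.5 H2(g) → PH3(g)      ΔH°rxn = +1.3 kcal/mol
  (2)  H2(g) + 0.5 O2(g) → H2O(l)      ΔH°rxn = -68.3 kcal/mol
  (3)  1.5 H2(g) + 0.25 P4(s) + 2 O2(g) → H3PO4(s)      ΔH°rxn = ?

ΔH°rxn = -307.0 kcal/mol

(1) reversed and × 3: (-3)·(+1.3) = -3.9 kcal/mol
(2) × 2: (2)·(-68.3) = -136.6 kcal/mol
(3) as written: contributes x
-447.5 = (-3.9) + (-136.6) + x
x = (-447.5 − (-140.5)) / (1) = -307.0 kcal/mol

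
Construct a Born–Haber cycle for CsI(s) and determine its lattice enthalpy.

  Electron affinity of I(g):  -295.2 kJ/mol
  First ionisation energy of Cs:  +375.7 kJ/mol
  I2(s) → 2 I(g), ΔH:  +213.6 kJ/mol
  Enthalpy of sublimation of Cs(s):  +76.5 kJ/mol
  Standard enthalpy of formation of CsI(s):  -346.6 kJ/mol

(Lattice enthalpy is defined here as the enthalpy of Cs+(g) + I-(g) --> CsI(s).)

U = -610.4 kJ/mol

ΔHf° = 1·ΔHsub + 1·(ΣIE) + 1/2·D(I2) + 1·EA + U
-346.6 = 1·(+76.5) + 1·(+375.7) + 1/2·(+213.6) + 1·(-295.2) + U
U = -346.6 − (+263.8) = -610.4 kJ/mol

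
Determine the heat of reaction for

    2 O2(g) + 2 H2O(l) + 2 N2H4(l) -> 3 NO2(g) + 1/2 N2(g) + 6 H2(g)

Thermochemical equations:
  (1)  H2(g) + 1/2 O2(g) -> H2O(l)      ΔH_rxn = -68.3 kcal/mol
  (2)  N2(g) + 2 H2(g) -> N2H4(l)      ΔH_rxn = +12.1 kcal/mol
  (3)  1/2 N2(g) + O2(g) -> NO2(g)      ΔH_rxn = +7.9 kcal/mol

(1) reversed and × 2: (-2)·(-68.3) = +136.6 kcal/mol
(2) reversed and × 2: (-2)·(+12.1) = -24.2 kcal/mol
(3) × 3: (3)·(+7.9) = +23.7 kcal/mol
By Hess's law, ΔH_rxn = (+136.6) + (-24.2) + (+23.7) = 136.1 kcal/mol

ΔH_rxn = 136.1 kcal/mol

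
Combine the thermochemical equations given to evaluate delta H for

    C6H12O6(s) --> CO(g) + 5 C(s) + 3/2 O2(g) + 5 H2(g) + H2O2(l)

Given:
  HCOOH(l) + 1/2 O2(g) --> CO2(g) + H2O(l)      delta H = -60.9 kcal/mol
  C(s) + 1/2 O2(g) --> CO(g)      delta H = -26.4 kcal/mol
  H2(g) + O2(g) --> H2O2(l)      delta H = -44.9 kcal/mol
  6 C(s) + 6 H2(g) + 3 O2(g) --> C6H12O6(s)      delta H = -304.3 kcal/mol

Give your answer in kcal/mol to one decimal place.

delta H = 233.0 kcal/mol

equation 1: not needed (HCOOH(l) appears nowhere else).
equation 2 as written (CO(g) already on the product side): -26.4 kcal/mol
equation 3 as written (H2O2(l) already on the product side): -44.9 kcal/mol
equation 4 reversed (C6H12O6(s) must end up as a reactant): +304.3 kcal/mol
By Hess's law, delta H = (1)·(-26.4) + (1)·(-44.9) + (-1)·(-304.3) = 233.0 kcal/mol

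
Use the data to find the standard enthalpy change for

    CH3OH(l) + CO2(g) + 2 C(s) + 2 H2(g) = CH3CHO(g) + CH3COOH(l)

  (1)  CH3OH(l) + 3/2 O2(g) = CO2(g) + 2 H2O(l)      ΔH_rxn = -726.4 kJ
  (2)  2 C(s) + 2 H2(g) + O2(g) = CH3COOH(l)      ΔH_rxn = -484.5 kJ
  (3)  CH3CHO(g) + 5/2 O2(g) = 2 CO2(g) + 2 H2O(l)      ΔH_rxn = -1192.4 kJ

ΔH_rxn = -18.5 kJ

(1) as written (CH3OH(l) already on the reactant side): -726.4 kJ
(2) as written (CH3COOH(l) already on the product side): -484.5 kJ
(3) reversed (reverse to put CH3CHO(g) on the product side): +1192.4 kJ
Combining the equations, ΔH_rxn = (1)·(-726.4) + (1)·(-484.5) + (-1)·(-1192.4) = -18.5 kJ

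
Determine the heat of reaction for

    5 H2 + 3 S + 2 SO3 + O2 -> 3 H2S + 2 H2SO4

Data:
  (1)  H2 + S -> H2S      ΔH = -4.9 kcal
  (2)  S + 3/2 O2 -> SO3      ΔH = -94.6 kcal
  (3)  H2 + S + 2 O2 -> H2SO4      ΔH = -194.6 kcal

ΔH = -214.7 kcal

(1) × 3: (3)·(-4.9) = -14.7 kcal
(2) reversed and × 2: (-2)·(-94.6) = +189.2 kcal
(3) × 2: (2)·(-194.6) = -389.2 kcal
ΔH = (-14.7) + (+189.2) + (-389.2) = -214.7 kcal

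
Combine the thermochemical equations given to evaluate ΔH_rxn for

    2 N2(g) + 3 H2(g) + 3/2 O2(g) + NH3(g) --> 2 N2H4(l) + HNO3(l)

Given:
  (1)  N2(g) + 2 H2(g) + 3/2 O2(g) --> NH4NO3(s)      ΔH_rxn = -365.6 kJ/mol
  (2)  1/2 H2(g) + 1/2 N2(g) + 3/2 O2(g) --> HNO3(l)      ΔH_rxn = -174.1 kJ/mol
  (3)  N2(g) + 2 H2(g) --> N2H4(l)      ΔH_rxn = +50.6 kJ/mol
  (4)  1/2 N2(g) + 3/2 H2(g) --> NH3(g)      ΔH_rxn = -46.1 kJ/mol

ΔH_rxn = -26.8 kJ/mol

(1): not needed (NH4NO3(s) appears nowhere else).
(2) as written (HNO3(l) already on the product side): -174.1 kJ/mol
(3) × 2 (scale by 2 for the 2 N2H4(l)): (2)·(+50.6) = +101.2 kJ/mol
(4) reversed (NH3(g) must end up as a reactant): +46.1 kJ/mol
Combining the equations, ΔH_rxn = (1)·(-174.1) + (2)·(+50.6) + (-1)·(-46.1) = -26.8 kJ/mol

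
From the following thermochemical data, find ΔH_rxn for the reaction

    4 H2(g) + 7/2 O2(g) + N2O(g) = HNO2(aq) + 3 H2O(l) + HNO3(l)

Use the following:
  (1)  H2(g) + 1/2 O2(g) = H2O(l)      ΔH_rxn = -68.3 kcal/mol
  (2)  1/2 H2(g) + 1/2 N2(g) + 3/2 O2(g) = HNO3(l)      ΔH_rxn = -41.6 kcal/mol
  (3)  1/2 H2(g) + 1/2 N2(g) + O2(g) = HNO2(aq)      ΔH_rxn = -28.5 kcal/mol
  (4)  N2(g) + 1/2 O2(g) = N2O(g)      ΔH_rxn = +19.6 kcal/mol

ΔH_rxn = -294.6 kcal/mol

(1) × 3: (3)·(-68.3) = -204.9 kcal/mol
(2) as written: -41.6 kcal/mol
(3) as written: -28.5 kcal/mol
(4) reversed: -19.6 kcal/mol
ΔH_rxn = (-204.9) + (-41.6) + (-28.5) + (-19.6) = -294.6 kcal/mol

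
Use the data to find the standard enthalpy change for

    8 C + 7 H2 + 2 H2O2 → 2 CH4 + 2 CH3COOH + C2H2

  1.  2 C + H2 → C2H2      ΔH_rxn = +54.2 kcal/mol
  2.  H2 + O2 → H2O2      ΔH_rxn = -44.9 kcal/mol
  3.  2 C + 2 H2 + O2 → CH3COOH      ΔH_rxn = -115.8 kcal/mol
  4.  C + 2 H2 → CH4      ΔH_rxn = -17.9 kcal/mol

eq. 1 as written (C2H2 already on the product side): +54.2 kcal/mol
eq. 2 reversed and × 2 (H2O2 must end up as a reactant; ×2 to match 2 H2O2 in the target): (-2)·(-44.9) = +89.8 kcal/mol
eq. 3 × 2 (scale by 2 for the 2 CH3COOH): (2)·(-115.8) = -231.6 kcal/mol
eq. 4 × 2 (scale by 2 for the 2 CH4): (2)·(-17.9) = -35.8 kcal/mol
ΔH_rxn = (1)·(+54.2) + (-2)·(-44.9) + (2)·(-115.8) + (2)·(-17.9) = -123.4 kcal/mol

ΔH_rxn = -123.4 kcal/mol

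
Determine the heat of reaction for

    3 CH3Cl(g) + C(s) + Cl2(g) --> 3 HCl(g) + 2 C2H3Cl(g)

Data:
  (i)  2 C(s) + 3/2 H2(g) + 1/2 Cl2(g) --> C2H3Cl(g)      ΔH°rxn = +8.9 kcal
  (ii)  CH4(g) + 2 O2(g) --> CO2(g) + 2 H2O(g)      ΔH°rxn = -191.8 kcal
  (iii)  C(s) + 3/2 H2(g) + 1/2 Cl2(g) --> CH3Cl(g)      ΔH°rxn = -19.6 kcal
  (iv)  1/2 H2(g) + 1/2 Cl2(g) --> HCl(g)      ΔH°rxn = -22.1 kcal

(i) × 2 (scale by 2 for the 2 C2H3Cl(g)): (2)·(+8.9) = +17.8 kcal
(ii): not needed (CH4(g) appears nowhere else).
(iii) reversed and × 3 (reverse to put CH3Cl(g) on the reactant side; scale by 3 for the 3 CH3Cl(g)): (-3)·(-19.6) = +58.8 kcal
(iv) × 3 (scale by 3 for the 3 HCl(g)): (3)·(-22.1) = -66.3 kcal
By Hess's law, ΔH°rxn = (2)·(+8.9) + (-3)·(-19.6) + (3)·(-22.1) = 10.3 kcal

ΔH°rxn = 10.3 kcal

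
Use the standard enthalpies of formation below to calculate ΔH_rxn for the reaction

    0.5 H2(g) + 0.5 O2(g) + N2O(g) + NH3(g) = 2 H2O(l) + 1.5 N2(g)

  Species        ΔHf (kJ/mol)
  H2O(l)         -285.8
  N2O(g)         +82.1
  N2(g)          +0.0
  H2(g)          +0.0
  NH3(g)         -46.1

ΔH°rxn = Σ nΔHf°(products) − Σ nΔHf°(reactants).
Products: 2·(-285.8) + 3/2·(+0.0) = -571.6
Reactants: 1/2·(+0.0) + 1/2·(+0.0) + 1·(+82.1) + 1·(-46.1) = +36.0
ΔH_rxn = (-571.6) − (+36.0) = -607.6 kJ/mol

ΔH_rxn = -607.6 kJ/mol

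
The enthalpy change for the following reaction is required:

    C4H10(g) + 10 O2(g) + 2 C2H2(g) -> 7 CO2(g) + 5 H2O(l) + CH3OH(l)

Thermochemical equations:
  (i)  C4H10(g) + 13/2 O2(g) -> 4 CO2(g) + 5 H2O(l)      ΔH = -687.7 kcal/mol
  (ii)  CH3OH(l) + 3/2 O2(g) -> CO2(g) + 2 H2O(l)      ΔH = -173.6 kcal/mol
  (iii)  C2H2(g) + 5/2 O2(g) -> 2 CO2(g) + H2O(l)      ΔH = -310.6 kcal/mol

ΔH = -1135.3 kcal/mol

(i) as written (C4H10(g) already on the reactant side): -687.7 kcal/mol
(ii) reversed (reverse to put CH3OH(l) on the product side): +173.6 kcal/mol
(iii) × 2 (×2 to match 2 C2H2(g) in the target): (2)·(-310.6) = -621.2 kcal/mol
ΔH = (1)·(-687.7) + (-1)·(-173.6) + (2)·(-310.6) = -1135.3 kcal/mol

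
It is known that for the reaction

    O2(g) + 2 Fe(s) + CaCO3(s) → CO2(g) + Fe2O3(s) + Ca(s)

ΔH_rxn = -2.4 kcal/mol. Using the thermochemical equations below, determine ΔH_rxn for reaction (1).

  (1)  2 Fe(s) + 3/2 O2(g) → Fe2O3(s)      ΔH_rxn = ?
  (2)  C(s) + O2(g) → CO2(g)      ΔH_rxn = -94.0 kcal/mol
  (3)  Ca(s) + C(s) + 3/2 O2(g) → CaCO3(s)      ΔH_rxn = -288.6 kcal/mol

(1) as written: contributes x
(2) as written: -94.0 kcal/mol
(3) reversed: +288.6 kcal/mol
-2.4 = (-94.0) + (+288.6) + x
x = (-2.4 − (+194.6)) / (1) = -197.0 kcal/mol

ΔH_rxn = -197.0 kcal/mol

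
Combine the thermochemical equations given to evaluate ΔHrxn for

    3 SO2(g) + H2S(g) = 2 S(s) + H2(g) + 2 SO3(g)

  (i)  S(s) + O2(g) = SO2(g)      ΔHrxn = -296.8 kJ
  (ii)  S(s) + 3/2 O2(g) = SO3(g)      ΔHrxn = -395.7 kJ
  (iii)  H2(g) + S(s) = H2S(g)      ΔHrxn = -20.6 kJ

(i) reversed and × 3 (reverse to put SO2(g) on the reactant side; ×3 to match 3 SO2(g) in the target): (-3)·(-296.8) = +890.4 kJ
(ii) × 2 (scale by 2 for the 2 SO3(g)): (2)·(-395.7) = -791.4 kJ
(iii) reversed (H2S(g) must end up as a reactant): +20.6 kJ
Since enthalpy is a state function, ΔHrxn = (-3)·(-296.8) + (2)·(-395.7) + (-1)·(-20.6) = 119.6 kJ

ΔHrxn = 119.6 kJ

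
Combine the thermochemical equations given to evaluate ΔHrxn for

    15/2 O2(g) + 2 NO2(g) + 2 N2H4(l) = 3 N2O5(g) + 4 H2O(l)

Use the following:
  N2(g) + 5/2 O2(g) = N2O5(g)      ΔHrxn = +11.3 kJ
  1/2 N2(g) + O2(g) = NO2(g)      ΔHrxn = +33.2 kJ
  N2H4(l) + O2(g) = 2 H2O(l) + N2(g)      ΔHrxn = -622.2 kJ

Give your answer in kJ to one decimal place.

ΔHrxn = -1276.9 kJ

equation 1 × 3: (3)·(+11.3) = +33.9 kJ
equation 2 reversed and × 2: (-2)·(+33.2) = -66.4 kJ
equation 3 × 2: (2)·(-622.2) = -1244.4 kJ
ΔHrxn = (3)·(+11.3) + (-2)·(+33.2) + (2)·(-622.2) = -1276.9 kJ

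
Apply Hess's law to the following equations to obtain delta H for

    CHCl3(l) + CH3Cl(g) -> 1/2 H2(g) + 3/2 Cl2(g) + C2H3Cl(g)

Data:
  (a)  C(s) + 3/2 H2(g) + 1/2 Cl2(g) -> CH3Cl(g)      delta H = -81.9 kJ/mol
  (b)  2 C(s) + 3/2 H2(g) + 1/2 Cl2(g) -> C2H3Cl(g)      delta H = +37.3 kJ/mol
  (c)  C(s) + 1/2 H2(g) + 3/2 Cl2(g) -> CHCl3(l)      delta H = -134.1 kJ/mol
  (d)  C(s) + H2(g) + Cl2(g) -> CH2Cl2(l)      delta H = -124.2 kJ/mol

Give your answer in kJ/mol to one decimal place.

delta H = 253.3 kJ/mol

(a) reversed: +81.9 kJ/mol
(b) as written: +37.3 kJ/mol
(c) reversed: +134.1 kJ/mol
(d): not needed.
delta H = (+81.9) + (+37.3) + (+134.1) = 253.3 kJ/mol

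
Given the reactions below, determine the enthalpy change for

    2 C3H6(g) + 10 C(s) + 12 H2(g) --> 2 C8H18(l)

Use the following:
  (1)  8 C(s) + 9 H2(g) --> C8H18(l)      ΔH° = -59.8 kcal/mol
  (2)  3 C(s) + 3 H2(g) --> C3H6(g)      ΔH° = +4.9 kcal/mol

(1) × 2: (2)·(-59.8) = -119.6 kcal/mol
(2) reversed and × 2: (-2)·(+4.9) = -9.8 kcal/mol
Combining the equations, ΔH° = (2)·(-59.8) + (-2)·(+4.9) = -129.4 kcal/mol

ΔH° = -129.4 kcal/mol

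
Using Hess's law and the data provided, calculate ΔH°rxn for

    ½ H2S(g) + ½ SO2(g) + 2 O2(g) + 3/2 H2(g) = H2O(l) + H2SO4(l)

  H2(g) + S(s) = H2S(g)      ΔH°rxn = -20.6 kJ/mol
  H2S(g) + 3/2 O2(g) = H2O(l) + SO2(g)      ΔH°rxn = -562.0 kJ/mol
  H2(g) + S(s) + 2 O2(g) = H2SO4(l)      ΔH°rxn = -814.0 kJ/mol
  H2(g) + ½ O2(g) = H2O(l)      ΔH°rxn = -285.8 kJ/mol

equation 1 reversed: +20.6 kJ/mol
equation 2 reversed and × 1/2: (-1/2)·(-562.0) = +281.0 kJ/mol
equation 3 as written: -814.0 kJ/mol
equation 4 × 3/2: (3/2)·(-285.8) = -428.7 kJ/mol
ΔH°rxn = (-1)·(-20.6) + (-1/2)·(-562.0) + (1)·(-814.0) + (3/2)·(-285.8) = -941.1 kJ/mol

ΔH°rxn = -941.1 kJ/mol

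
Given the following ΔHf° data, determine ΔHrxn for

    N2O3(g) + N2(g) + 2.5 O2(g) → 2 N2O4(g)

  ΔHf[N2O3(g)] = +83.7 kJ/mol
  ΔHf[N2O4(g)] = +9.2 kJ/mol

ΔHrxn = -65.3 kJ/mol

ΔH°rxn = Σ nΔHf°(products) − Σ nΔHf°(reactants).
Products: 2·(+9.2) = +18.4
Reactants: 1·(+83.7) + 1·(+0.0) + 5/2·(+0.0) = +83.7
ΔHrxn = (+18.4) − (+83.7) = -65.3 kJ/mol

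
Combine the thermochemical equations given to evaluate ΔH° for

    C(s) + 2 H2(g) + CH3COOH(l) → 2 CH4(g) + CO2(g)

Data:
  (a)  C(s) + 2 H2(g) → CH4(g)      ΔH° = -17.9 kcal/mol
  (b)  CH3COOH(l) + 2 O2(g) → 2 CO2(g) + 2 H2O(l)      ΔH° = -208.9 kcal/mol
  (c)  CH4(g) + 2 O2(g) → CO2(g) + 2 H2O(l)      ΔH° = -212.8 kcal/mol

(a) as written: -17.9 kcal/mol
(b) as written: -208.9 kcal/mol
(c) reversed: +212.8 kcal/mol
Since enthalpy is a state function, ΔH° = (1)·(-17.9) + (1)·(-208.9) + (-1)·(-212.8) = -14.0 kcal/mol

ΔH° = -14.0 kcal/mol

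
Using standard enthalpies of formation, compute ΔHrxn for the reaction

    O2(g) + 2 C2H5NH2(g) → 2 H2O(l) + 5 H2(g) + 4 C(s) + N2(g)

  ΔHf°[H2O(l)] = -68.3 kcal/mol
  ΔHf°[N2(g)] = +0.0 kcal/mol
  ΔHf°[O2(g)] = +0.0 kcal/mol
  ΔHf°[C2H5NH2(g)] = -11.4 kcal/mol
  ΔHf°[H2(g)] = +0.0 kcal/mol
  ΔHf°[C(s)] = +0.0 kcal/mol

ΔHrxn = -113.8 kcal/mol

Products: 2·(-68.3) + 5·(+0.0) + 4·(+0.0) + 1·(+0.0) = -136.6
Reactants: 1·(+0.0) + 2·(-11.4) = -22.8
ΔHrxn = (-136.6) − (-22.8) = -113.8 kcal/mol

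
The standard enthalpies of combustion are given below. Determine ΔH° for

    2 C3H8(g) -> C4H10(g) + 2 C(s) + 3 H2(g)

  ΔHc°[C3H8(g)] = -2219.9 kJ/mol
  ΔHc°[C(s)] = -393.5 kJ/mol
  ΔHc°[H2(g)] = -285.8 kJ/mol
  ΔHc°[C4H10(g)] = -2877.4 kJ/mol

ΔH° = 82.0 kJ/mol

Using ΔH = Σ nΔHc°(reactants) − Σ nΔHc°(products):
= [2·(-2219.9)] − [1·(-2877.4) + 2·(-393.5) + 3·(-285.8)]
= 82.0 kJ/mol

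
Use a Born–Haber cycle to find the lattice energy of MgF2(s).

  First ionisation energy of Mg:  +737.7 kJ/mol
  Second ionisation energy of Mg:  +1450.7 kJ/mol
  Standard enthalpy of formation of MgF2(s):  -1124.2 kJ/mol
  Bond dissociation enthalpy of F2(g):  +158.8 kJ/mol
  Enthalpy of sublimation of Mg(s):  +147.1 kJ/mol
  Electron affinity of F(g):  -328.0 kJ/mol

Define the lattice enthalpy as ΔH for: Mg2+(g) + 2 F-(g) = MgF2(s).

U = -2962.5 kJ/mol

ΔHf° = 1·ΔHsub + 1·(ΣIE) + 1·D(F2) + 2·EA + U
-1124.2 = 1·(+147.1) + 1·(+2188.4) + 1·(+158.8) + 2·(-328.0) + U
U = -1124.2 − (+1838.3) = -2962.5 kJ/mol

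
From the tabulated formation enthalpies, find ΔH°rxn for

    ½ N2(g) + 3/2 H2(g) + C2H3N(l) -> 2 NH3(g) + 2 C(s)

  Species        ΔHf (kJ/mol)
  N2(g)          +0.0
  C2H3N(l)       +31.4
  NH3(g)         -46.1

Products: 2·(-46.1) + 2·(+0.0) = -92.2
Reactants: 1/2·(+0.0) + 3/2·(+0.0) + 1·(+31.4) = +31.4
ΔH°rxn = (-92.2) − (+31.4) = -123.6 kJ/mol

ΔH°rxn = -123.6 kJ/mol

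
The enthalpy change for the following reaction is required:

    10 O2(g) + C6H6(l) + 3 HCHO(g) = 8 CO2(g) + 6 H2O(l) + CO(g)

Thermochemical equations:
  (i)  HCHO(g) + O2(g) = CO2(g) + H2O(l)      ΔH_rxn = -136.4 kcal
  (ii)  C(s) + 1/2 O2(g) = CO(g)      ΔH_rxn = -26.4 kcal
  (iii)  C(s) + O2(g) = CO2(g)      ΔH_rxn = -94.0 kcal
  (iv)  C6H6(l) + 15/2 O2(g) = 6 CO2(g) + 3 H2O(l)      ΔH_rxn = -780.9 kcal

ΔH_rxn = -1122.5 kcal

(i) × 3: (3)·(-136.4) = -409.2 kcal
(ii) as written: -26.4 kcal
(iii) reversed: +94.0 kcal
(iv) as written: -780.9 kcal
Summing the manipulated equations, ΔH_rxn = (3)·(-136.4) + (1)·(-26.4) + (-1)·(-94.0) + (1)·(-780.9) = -1122.5 kcal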